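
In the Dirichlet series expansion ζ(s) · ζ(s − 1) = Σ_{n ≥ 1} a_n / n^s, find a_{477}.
σ(477) = 702

In the product (Σ m^0/m^s)(Σ k / k^s) = Σ (Σ_{d | n} d) / n^s, the coefficient of 1/n^s is σ(n) = Σ_{d | n} d. For n = 477, divisors are [1, 3, 9, 53, 159, 477]; summing: σ(477) = 702.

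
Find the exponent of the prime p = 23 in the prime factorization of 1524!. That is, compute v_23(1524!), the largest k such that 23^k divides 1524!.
v_23(1524!) = 68

Legendre's formula: v_p(n!) = Σ_{k ≥ 1} ⌊n / p^k⌋. For p = 23, n = 1524, the terms are:
  ⌊1524/23^1⌋ = ⌊1524/23⌋ = 66
  ⌊1524/23^2⌋ = ⌊1524/529⌋ = 2
(the next term ⌊1524/23^3⌋ = 0, terminating the sum). Summing: v_23(1524!) = 66 + 2 = 68.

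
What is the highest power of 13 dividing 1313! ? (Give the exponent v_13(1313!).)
v_13(1313!) = 108

Legendre's formula: v_p(n!) = Σ_{k ≥ 1} ⌊n / p^k⌋. For p = 13, n = 1313, the terms are:
  ⌊1313/13^1⌋ = ⌊1313/13⌋ = 101
  ⌊1313/13^2⌋ = ⌊1313/169⌋ = 7
(the next term ⌊1313/13^3⌋ = 0, terminating the sum). Summing: v_13(1313!) = 101 + 7 = 108.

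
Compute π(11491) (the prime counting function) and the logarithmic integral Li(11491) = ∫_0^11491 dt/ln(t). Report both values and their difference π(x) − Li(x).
π(11491) = 1386;  Li(11491) ≈ 1406.78;  π(x) − Li(x) ≈ -20.78.

Direct count of primes ≤ 11491 gives π(11491) = 1386. Numerical evaluation of the logarithmic integral gives Li(11491) ≈ 1406.78. The difference π(x) − Li(x) ≈ -20.78 is typically negative for small/moderate x (Li(x) overestimates), though Littlewood's theorem shows this sign changes infinitely often.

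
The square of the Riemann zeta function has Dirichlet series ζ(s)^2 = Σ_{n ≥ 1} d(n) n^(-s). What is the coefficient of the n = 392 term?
d(392) = 12

ζ(s)^2 = (Σ 1/m^s)(Σ 1/k^s). The coefficient of 1/n^s in the product is the number of ordered pairs (m, k) with mk = n, which equals d(n). For n = 392, divisors are [1, 2, 4, 7, 8, 14, 28, 49, 56, 98, 196, 392], so d(392) = 12.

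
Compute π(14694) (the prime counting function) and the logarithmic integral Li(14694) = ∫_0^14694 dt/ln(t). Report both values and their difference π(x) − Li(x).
π(14694) = 1719;  Li(14694) ≈ 1744.77;  π(x) − Li(x) ≈ -25.77.

Direct count of primes ≤ 14694 gives π(14694) = 1719. Numerical evaluation of the logarithmic integral gives Li(14694) ≈ 1744.77. The difference π(x) − Li(x) ≈ -25.77 is typically negative for small/moderate x (Li(x) overestimates), though Littlewood's theorem shows this sign changes infinitely often.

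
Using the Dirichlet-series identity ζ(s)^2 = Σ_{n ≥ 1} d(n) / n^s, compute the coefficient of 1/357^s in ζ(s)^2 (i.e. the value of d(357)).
d(357) = 8

ζ(s)^2 = (Σ 1/m^s)(Σ 1/k^s). The coefficient of 1/n^s in the product is the number of ordered pairs (m, k) with mk = n, which equals d(n). For n = 357, divisors are [1, 3, 7, 17, 21, 51, 119, 357], so d(357) = 8.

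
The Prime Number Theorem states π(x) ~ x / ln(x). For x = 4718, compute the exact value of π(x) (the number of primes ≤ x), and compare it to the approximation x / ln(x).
π(4718) = 635;  x/ln(x) ≈ 557.74;  relative error ≈ 12.17%.

Directly count primes up to 4718: π(4718) = 635. The PNT approximation gives 4718/ln(4718) ≈ 4718/8.45914 ≈ 557.74. Relative error (π(x) − x/ln(x)) / π(x) ≈ 12.17%; the approximation is known to undercount slightly (Li(x) is a better estimate).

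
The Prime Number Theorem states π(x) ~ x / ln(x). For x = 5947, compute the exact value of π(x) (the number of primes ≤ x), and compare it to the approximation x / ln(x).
π(5947) = 780;  x/ln(x) ≈ 684.30;  relative error ≈ 12.27%.

Directly count primes up to 5947: π(5947) = 780. The PNT approximation gives 5947/ln(5947) ≈ 5947/8.69064 ≈ 684.30. Relative error (π(x) − x/ln(x)) / π(x) ≈ 12.27%; the approximation is known to undercount slightly (Li(x) is a better estimate).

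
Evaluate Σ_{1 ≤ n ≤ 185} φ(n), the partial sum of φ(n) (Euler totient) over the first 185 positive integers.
Σ_{n ≤ 185} φ(n) = 10484

Compute φ(n) for each 1 ≤ n ≤ 185: φ(1) = 1, φ(2) = 1, φ(3) = 2, φ(4) = 2, φ(5) = 4, φ(6) = 2, φ(7) = 6, φ(8) = 4, φ(9) = 6, φ(10) = 4, φ(11) = 10, φ(12) = 4, φ(13) = 12, φ(14) = 6, φ(15) = 8, φ(16) = 8, φ(17) = 16, φ(18) = 6, φ(19) = 18, φ(20) = 8, φ(21) = 12, φ(22) = 10, φ(23) = 22, φ(24) = 8, φ(25) = 20, φ(26) = 12, φ(27) = 18, φ(28) = 12, φ(29) = 28, φ(30) = 8, φ(31) = 30, φ(32) = 16, φ(33) = 20, φ(34) = 16, φ(35) = 24, φ(36) = 12, φ(37) = 36, φ(38) = 18, φ(39) = 24, φ(40) = 16, φ(41) = 40, φ(42) = 12, φ(43) = 42, φ(44) = 20, φ(45) = 24, φ(46) = 22, φ(47) = 46, φ(48) = 16, φ(49) = 42, φ(50) = 20, φ(51) = 32, φ(52) = 24, φ(53) = 52, φ(54) = 18, φ(55) = 40, φ(56) = 24, φ(57) = 36, φ(58) = 28, φ(59) = 58, φ(60) = 16, φ(61) = 60, φ(62) = 30, φ(63) = 36, φ(64) = 32, φ(65) = 48, φ(66) = 20, φ(67) = 66, φ(68) = 32, φ(69) = 44, φ(70) = 24, φ(71) = 70, φ(72) = 24, φ(73) = 72, φ(74) = 36, φ(75) = 40, φ(76) = 36, φ(77) = 60, φ(78) = 24, φ(79) = 78, φ(80) = 32, φ(81) = 54, φ(82) = 40, φ(83) = 82, φ(84) = 24, φ(85) = 64, φ(86) = 42, φ(87) = 56, φ(88) = 40, φ(89) = 88, φ(90) = 24, φ(91) = 72, φ(92) = 44, φ(93) = 60, φ(94) = 46, φ(95) = 72, φ(96) = 32, φ(97) = 96, φ(98) = 42, φ(99) = 60, φ(100) = 40, φ(101) = 100, φ(102) = 32, φ(103) = 102, φ(104) = 48, φ(105) = 48, φ(106) = 52, φ(107) = 106, φ(108) = 36, φ(109) = 108, φ(110) = 40, φ(111) = 72, φ(112) = 48, φ(113) = 112, φ(114) = 36, φ(115) = 88, φ(116) = 56, φ(117) = 72, φ(118) = 58, φ(119) = 96, φ(120) = 32, φ(121) = 110, φ(122) = 60, φ(123) = 80, φ(124) = 60, φ(125) = 100, φ(126) = 36, φ(127) = 126, φ(128) = 64, φ(129) = 84, φ(130) = 48, φ(131) = 130, φ(132) = 40, φ(133) = 108, φ(134) = 66, φ(135) = 72, φ(136) = 64, φ(137) = 136, φ(138) = 44, φ(139) = 138, φ(140) = 48, φ(141) = 92, φ(142) = 70, φ(143) = 120, φ(144) = 48, φ(145) = 112, φ(146) = 72, φ(147) = 84, φ(148) = 72, φ(149) = 148, φ(150) = 40, φ(151) = 150, φ(152) = 72, φ(153) = 96, φ(154) = 60, φ(155) = 120, φ(156) = 48, φ(157) = 156, φ(158) = 78, φ(159) = 104, φ(160) = 64, φ(161) = 132, φ(162) = 54, φ(163) = 162, φ(164) = 80, φ(165) = 80, φ(166) = 82, φ(167) = 166, φ(168) = 48, φ(169) = 156, φ(170) = 64, φ(171) = 108, φ(172) = 84, φ(173) = 172, φ(174) = 56, φ(175) = 120, φ(176) = 80, φ(177) = 116, φ(178) = 88, φ(179) = 178, φ(180) = 48, φ(181) = 180, φ(182) = 72, φ(183) = 120, φ(184) = 88, φ(185) = 144. Summing all 185 values: 10484. (Average order: Σ_{n ≤ x} φ(n) ~ (3/π²) x². For x = 185, (3/π²)·185² ≈ 10403.15.)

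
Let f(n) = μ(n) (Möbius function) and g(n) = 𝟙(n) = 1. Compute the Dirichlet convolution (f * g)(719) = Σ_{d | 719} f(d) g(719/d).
(μ * 𝟙)(719) = 0

Divisors of 719: [1, 719]. For each d | 719:
  d = 1: μ(1) · 𝟙(719/1) = 1 · 1 = 1
  d = 719: μ(719) · 𝟙(719/719) = -1 · 1 = -1
Summing: (μ * 𝟙)(719) = 1 + -1 = 0.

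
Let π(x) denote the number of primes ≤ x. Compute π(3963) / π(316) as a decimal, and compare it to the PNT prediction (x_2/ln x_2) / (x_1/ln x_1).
π(3963)/π(316) = 548/65 ≈ 8.4308;  PNT prediction ≈ 8.7128.

π(316) = 65 and π(3963) = 548, so π(3963)/π(316) ≈ 8.4308. The PNT-predicted ratio is (3963/ln(3963)) / (316/ln(316)) ≈ 8.7128. The two agree to within a few percent, as expected.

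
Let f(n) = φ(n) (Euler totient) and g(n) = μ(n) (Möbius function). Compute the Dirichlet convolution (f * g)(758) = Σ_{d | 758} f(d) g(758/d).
(φ * μ)(758) = 0

Divisors of 758: [1, 2, 379, 758]. For each d | 758:
  d = 1: φ(1) · μ(758/1) = 1 · 1 = 1
  d = 2: φ(2) · μ(758/2) = 1 · -1 = -1
  d = 379: φ(379) · μ(758/379) = 378 · -1 = -378
  d = 758: φ(758) · μ(758/758) = 378 · 1 = 378
Summing: (φ * μ)(758) = 1 + -1 + -378 + 378 = 0.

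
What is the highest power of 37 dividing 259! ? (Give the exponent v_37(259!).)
v_37(259!) = 7

Legendre's formula: v_p(n!) = Σ_{k ≥ 1} ⌊n / p^k⌋. For p = 37, n = 259, the terms are:
  ⌊259/37^1⌋ = ⌊259/37⌋ = 7
(the next term ⌊259/37^2⌋ = 0, terminating the sum). Summing: v_37(259!) = 7 = 7.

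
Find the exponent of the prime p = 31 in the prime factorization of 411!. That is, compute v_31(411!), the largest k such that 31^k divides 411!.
v_31(411!) = 13

Legendre's formula: v_p(n!) = Σ_{k ≥ 1} ⌊n / p^k⌋. For p = 31, n = 411, the terms are:
  ⌊411/31^1⌋ = ⌊411/31⌋ = 13
(the next term ⌊411/31^2⌋ = 0, terminating the sum). Summing: v_31(411!) = 13 = 13.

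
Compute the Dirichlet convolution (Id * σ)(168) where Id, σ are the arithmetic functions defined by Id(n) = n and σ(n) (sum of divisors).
(Id * σ)(168) = 5145

Divisors of 168: [1, 2, 3, 4, 6, 7, 8, 12, 14, 21, 24, 28, 42, 56, 84, 168]. For each d | 168:
  d = 1: Id(1) · σ(168/1) = 1 · 480 = 480
  d = 2: Id(2) · σ(168/2) = 2 · 224 = 448
  d = 3: Id(3) · σ(168/3) = 3 · 120 = 360
  d = 4: Id(4) · σ(168/4) = 4 · 96 = 384
  d = 6: Id(6) · σ(168/6) = 6 · 56 = 336
  d = 7: Id(7) · σ(168/7) = 7 · 60 = 420
  d = 8: Id(8) · σ(168/8) = 8 · 32 = 256
  d = 12: Id(12) · σ(168/12) = 12 · 24 = 288
  d = 14: Id(14) · σ(168/14) = 14 · 28 = 392
  d = 21: Id(21) · σ(168/21) = 21 · 15 = 315
  d = 24: Id(24) · σ(168/24) = 24 · 8 = 192
  d = 28: Id(28) · σ(168/28) = 28 · 12 = 336
  d = 42: Id(42) · σ(168/42) = 42 · 7 = 294
  d = 56: Id(56) · σ(168/56) = 56 · 4 = 224
  d = 84: Id(84) · σ(168/84) = 84 · 3 = 252
  d = 168: Id(168) · σ(168/168) = 168 · 1 = 168
Summing: (Id * σ)(168) = 480 + 448 + 360 + 384 + 336 + 420 + 256 + 288 + 392 + 315 + 192 + 336 + 294 + 224 + 252 + 168 = 5145.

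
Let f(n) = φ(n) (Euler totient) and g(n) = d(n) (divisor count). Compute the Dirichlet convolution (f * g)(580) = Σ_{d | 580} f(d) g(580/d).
(φ * d)(580) = 1260

Divisors of 580: [1, 2, 4, 5, 10, 20, 29, 58, 116, 145, 290, 580]. For each d | 580:
  d = 1: φ(1) · d(580/1) = 1 · 12 = 12
  d = 2: φ(2) · d(580/2) = 1 · 8 = 8
  d = 4: φ(4) · d(580/4) = 2 · 4 = 8
  d = 5: φ(5) · d(580/5) = 4 · 6 = 24
  d = 10: φ(10) · d(580/10) = 4 · 4 = 16
  d = 20: φ(20) · d(580/20) = 8 · 2 = 16
  d = 29: φ(29) · d(580/29) = 28 · 6 = 168
  d = 58: φ(58) · d(580/58) = 28 · 4 = 112
  d = 116: φ(116) · d(580/116) = 56 · 2 = 112
  d = 145: φ(145) · d(580/145) = 112 · 3 = 336
  d = 290: φ(290) · d(580/290) = 112 · 2 = 224
  d = 580: φ(580) · d(580/580) = 224 · 1 = 224
Summing: (φ * d)(580) = 12 + 8 + 8 + 24 + 16 + 16 + 168 + 112 + 112 + 336 + 224 + 224 = 1260.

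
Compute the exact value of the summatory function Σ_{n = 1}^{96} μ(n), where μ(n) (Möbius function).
Σ_{n ≤ 96} μ(n) = 2

Compute μ(n) for each 1 ≤ n ≤ 96: μ(1) = 1, μ(2) = -1, μ(3) = -1, μ(4) = 0, μ(5) = -1, μ(6) = 1, μ(7) = -1, μ(8) = 0, μ(9) = 0, μ(10) = 1, μ(11) = -1, μ(12) = 0, μ(13) = -1, μ(14) = 1, μ(15) = 1, μ(16) = 0, μ(17) = -1, μ(18) = 0, μ(19) = -1, μ(20) = 0, μ(21) = 1, μ(22) = 1, μ(23) = -1, μ(24) = 0, μ(25) = 0, μ(26) = 1, μ(27) = 0, μ(28) = 0, μ(29) = -1, μ(30) = -1, μ(31) = -1, μ(32) = 0, μ(33) = 1, μ(34) = 1, μ(35) = 1, μ(36) = 0, μ(37) = -1, μ(38) = 1, μ(39) = 1, μ(40) = 0, μ(41) = -1, μ(42) = -1, μ(43) = -1, μ(44) = 0, μ(45) = 0, μ(46) = 1, μ(47) = -1, μ(48) = 0, μ(49) = 0, μ(50) = 0, μ(51) = 1, μ(52) = 0, μ(53) = -1, μ(54) = 0, μ(55) = 1, μ(56) = 0, μ(57) = 1, μ(58) = 1, μ(59) = -1, μ(60) = 0, μ(61) = -1, μ(62) = 1, μ(63) = 0, μ(64) = 0, μ(65) = 1, μ(66) = -1, μ(67) = -1, μ(68) = 0, μ(69) = 1, μ(70) = -1, μ(71) = -1, μ(72) = 0, μ(73) = -1, μ(74) = 1, μ(75) = 0, μ(76) = 0, μ(77) = 1, μ(78) = -1, μ(79) = -1, μ(80) = 0, μ(81) = 0, μ(82) = 1, μ(83) = -1, μ(84) = 0, μ(85) = 1, μ(86) = 1, μ(87) = 1, μ(88) = 0, μ(89) = -1, μ(90) = 0, μ(91) = 1, μ(92) = 0, μ(93) = 1, μ(94) = 1, μ(95) = 1, μ(96) = 0. Summing all 96 values: 2. (Mertens function M(x) = Σ_{n ≤ x} μ(n); on average M(x) should be small (PNT ⟺ M(x) = o(x)).)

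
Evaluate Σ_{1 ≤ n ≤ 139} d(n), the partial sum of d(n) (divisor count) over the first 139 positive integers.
Σ_{n ≤ 139} d(n) = 707

Compute d(n) for each 1 ≤ n ≤ 139: d(1) = 1, d(2) = 2, d(3) = 2, d(4) = 3, d(5) = 2, d(6) = 4, d(7) = 2, d(8) = 4, d(9) = 3, d(10) = 4, d(11) = 2, d(12) = 6, d(13) = 2, d(14) = 4, d(15) = 4, d(16) = 5, d(17) = 2, d(18) = 6, d(19) = 2, d(20) = 6, d(21) = 4, d(22) = 4, d(23) = 2, d(24) = 8, d(25) = 3, d(26) = 4, d(27) = 4, d(28) = 6, d(29) = 2, d(30) = 8, d(31) = 2, d(32) = 6, d(33) = 4, d(34) = 4, d(35) = 4, d(36) = 9, d(37) = 2, d(38) = 4, d(39) = 4, d(40) = 8, d(41) = 2, d(42) = 8, d(43) = 2, d(44) = 6, d(45) = 6, d(46) = 4, d(47) = 2, d(48) = 10, d(49) = 3, d(50) = 6, d(51) = 4, d(52) = 6, d(53) = 2, d(54) = 8, d(55) = 4, d(56) = 8, d(57) = 4, d(58) = 4, d(59) = 2, d(60) = 12, d(61) = 2, d(62) = 4, d(63) = 6, d(64) = 7, d(65) = 4, d(66) = 8, d(67) = 2, d(68) = 6, d(69) = 4, d(70) = 8, d(71) = 2, d(72) = 12, d(73) = 2, d(74) = 4, d(75) = 6, d(76) = 6, d(77) = 4, d(78) = 8, d(79) = 2, d(80) = 10, d(81) = 5, d(82) = 4, d(83) = 2, d(84) = 12, d(85) = 4, d(86) = 4, d(87) = 4, d(88) = 8, d(89) = 2, d(90) = 12, d(91) = 4, d(92) = 6, d(93) = 4, d(94) = 4, d(95) = 4, d(96) = 12, d(97) = 2, d(98) = 6, d(99) = 6, d(100) = 9, d(101) = 2, d(102) = 8, d(103) = 2, d(104) = 8, d(105) = 8, d(106) = 4, d(107) = 2, d(108) = 12, d(109) = 2, d(110) = 8, d(111) = 4, d(112) = 10, d(113) = 2, d(114) = 8, d(115) = 4, d(116) = 6, d(117) = 6, d(118) = 4, d(119) = 4, d(120) = 16, d(121) = 3, d(122) = 4, d(123) = 4, d(124) = 6, d(125) = 4, d(126) = 12, d(127) = 2, d(128) = 8, d(129) = 4, d(130) = 8, d(131) = 2, d(132) = 12, d(133) = 4, d(134) = 4, d(135) = 8, d(136) = 8, d(137) = 2, d(138) = 8, d(139) = 2. Summing all 139 values: 707. (Dirichlet's divisor formula: Σ_{n ≤ x} d(n) = x ln(x) + (2γ − 1) x + O(√x). For x = 139, the asymptotic estimate is ≈ 707.36.)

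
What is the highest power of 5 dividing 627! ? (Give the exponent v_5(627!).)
v_5(627!) = 156

Legendre's formula: v_p(n!) = Σ_{k ≥ 1} ⌊n / p^k⌋. For p = 5, n = 627, the terms are:
  ⌊627/5^1⌋ = ⌊627/5⌋ = 125
  ⌊627/5^2⌋ = ⌊627/25⌋ = 25
  ⌊627/5^3⌋ = ⌊627/125⌋ = 5
  ⌊627/5^4⌋ = ⌊627/625⌋ = 1
(the next term ⌊627/5^5⌋ = 0, terminating the sum). Summing: v_5(627!) = 125 + 25 + 5 + 1 = 156.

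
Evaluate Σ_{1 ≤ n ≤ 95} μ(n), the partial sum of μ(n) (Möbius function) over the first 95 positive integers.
Σ_{n ≤ 95} μ(n) = 2

Compute μ(n) for each 1 ≤ n ≤ 95: μ(1) = 1, μ(2) = -1, μ(3) = -1, μ(4) = 0, μ(5) = -1, μ(6) = 1, μ(7) = -1, μ(8) = 0, μ(9) = 0, μ(10) = 1, μ(11) = -1, μ(12) = 0, μ(13) = -1, μ(14) = 1, μ(15) = 1, μ(16) = 0, μ(17) = -1, μ(18) = 0, μ(19) = -1, μ(20) = 0, μ(21) = 1, μ(22) = 1, μ(23) = -1, μ(24) = 0, μ(25) = 0, μ(26) = 1, μ(27) = 0, μ(28) = 0, μ(29) = -1, μ(30) = -1, μ(31) = -1, μ(32) = 0, μ(33) = 1, μ(34) = 1, μ(35) = 1, μ(36) = 0, μ(37) = -1, μ(38) = 1, μ(39) = 1, μ(40) = 0, μ(41) = -1, μ(42) = -1, μ(43) = -1, μ(44) = 0, μ(45) = 0, μ(46) = 1, μ(47) = -1, μ(48) = 0, μ(49) = 0, μ(50) = 0, μ(51) = 1, μ(52) = 0, μ(53) = -1, μ(54) = 0, μ(55) = 1, μ(56) = 0, μ(57) = 1, μ(58) = 1, μ(59) = -1, μ(60) = 0, μ(61) = -1, μ(62) = 1, μ(63) = 0, μ(64) = 0, μ(65) = 1, μ(66) = -1, μ(67) = -1, μ(68) = 0, μ(69) = 1, μ(70) = -1, μ(71) = -1, μ(72) = 0, μ(73) = -1, μ(74) = 1, μ(75) = 0, μ(76) = 0, μ(77) = 1, μ(78) = -1, μ(79) = -1, μ(80) = 0, μ(81) = 0, μ(82) = 1, μ(83) = -1, μ(84) = 0, μ(85) = 1, μ(86) = 1, μ(87) = 1, μ(88) = 0, μ(89) = -1, μ(90) = 0, μ(91) = 1, μ(92) = 0, μ(93) = 1, μ(94) = 1, μ(95) = 1. Summing all 95 values: 2. (Mertens function M(x) = Σ_{n ≤ x} μ(n); on average M(x) should be small (PNT ⟺ M(x) = o(x)).)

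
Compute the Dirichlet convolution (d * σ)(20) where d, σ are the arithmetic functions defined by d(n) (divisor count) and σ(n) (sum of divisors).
(d * σ)(20) = 128

Divisors of 20: [1, 2, 4, 5, 10, 20]. For each d | 20:
  d = 1: d(1) · σ(20/1) = 1 · 42 = 42
  d = 2: d(2) · σ(20/2) = 2 · 18 = 36
  d = 4: d(4) · σ(20/4) = 3 · 6 = 18
  d = 5: d(5) · σ(20/5) = 2 · 7 = 14
  d = 10: d(10) · σ(20/10) = 4 · 3 = 12
  d = 20: d(20) · σ(20/20) = 6 · 1 = 6
Summing: (d * σ)(20) = 42 + 36 + 18 + 14 + 12 + 6 = 128.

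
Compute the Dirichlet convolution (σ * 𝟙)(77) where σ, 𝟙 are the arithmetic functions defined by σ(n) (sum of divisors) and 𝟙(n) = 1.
(σ * 𝟙)(77) = 117

Divisors of 77: [1, 7, 11, 77]. For each d | 77:
  d = 1: σ(1) · 𝟙(77/1) = 1 · 1 = 1
  d = 7: σ(7) · 𝟙(77/7) = 8 · 1 = 8
  d = 11: σ(11) · 𝟙(77/11) = 12 · 1 = 12
  d = 77: σ(77) · 𝟙(77/77) = 96 · 1 = 96
Summing: (σ * 𝟙)(77) = 1 + 8 + 12 + 96 = 117.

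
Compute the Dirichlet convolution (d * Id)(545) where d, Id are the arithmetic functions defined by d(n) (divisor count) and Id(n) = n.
(d * Id)(545) = 777

Divisors of 545: [1, 5, 109, 545]. For each d | 545:
  d = 1: d(1) · Id(545/1) = 1 · 545 = 545
  d = 5: d(5) · Id(545/5) = 2 · 109 = 218
  d = 109: d(109) · Id(545/109) = 2 · 5 = 10
  d = 545: d(545) · Id(545/545) = 4 · 1 = 4
Summing: (d * Id)(545) = 545 + 218 + 10 + 4 = 777.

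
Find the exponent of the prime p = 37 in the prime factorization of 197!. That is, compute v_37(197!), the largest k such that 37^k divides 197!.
v_37(197!) = 5

Legendre's formula: v_p(n!) = Σ_{k ≥ 1} ⌊n / p^k⌋. For p = 37, n = 197, the terms are:
  ⌊197/37^1⌋ = ⌊197/37⌋ = 5
(the next term ⌊197/37^2⌋ = 0, terminating the sum). Summing: v_37(197!) = 5 = 5.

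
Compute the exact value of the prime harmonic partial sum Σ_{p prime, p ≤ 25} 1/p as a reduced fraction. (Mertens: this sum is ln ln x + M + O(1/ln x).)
Σ 1/p = 334406399/223092870

π(25) = 9, so the primes ≤ 25 are [2, 3, 5, 7, 11, 13, 17, 19, 23]. Summing 1/p over these primes: 334406399/223092870 ≈ 1.4990. Mertens estimate ln ln(25) + 0.2615 ≈ 1.4305.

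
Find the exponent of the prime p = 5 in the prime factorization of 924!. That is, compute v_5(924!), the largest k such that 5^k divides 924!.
v_5(924!) = 228

Legendre's formula: v_p(n!) = Σ_{k ≥ 1} ⌊n / p^k⌋. For p = 5, n = 924, the terms are:
  ⌊924/5^1⌋ = ⌊924/5⌋ = 184
  ⌊924/5^2⌋ = ⌊924/25⌋ = 36
  ⌊924/5^3⌋ = ⌊924/125⌋ = 7
  ⌊924/5^4⌋ = ⌊924/625⌋ = 1
(the next term ⌊924/5^5⌋ = 0, terminating the sum). Summing: v_5(924!) = 184 + 36 + 7 + 1 = 228.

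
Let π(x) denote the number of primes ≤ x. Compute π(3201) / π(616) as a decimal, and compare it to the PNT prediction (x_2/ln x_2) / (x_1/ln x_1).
π(3201)/π(616) = 452/112 ≈ 4.0357;  PNT prediction ≈ 4.1354.

π(616) = 112 and π(3201) = 452, so π(3201)/π(616) ≈ 4.0357. The PNT-predicted ratio is (3201/ln(3201)) / (616/ln(616)) ≈ 4.1354. The two agree to within a few percent, as expected.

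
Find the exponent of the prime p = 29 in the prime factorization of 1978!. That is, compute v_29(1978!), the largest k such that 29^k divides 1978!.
v_29(1978!) = 70

Legendre's formula: v_p(n!) = Σ_{k ≥ 1} ⌊n / p^k⌋. For p = 29, n = 1978, the terms are:
  ⌊1978/29^1⌋ = ⌊1978/29⌋ = 68
  ⌊1978/29^2⌋ = ⌊1978/841⌋ = 2
(the next term ⌊1978/29^3⌋ = 0, terminating the sum). Summing: v_29(1978!) = 68 + 2 = 70.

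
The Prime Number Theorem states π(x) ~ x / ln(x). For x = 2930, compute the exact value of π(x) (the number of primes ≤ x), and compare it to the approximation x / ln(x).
π(2930) = 423;  x/ln(x) ≈ 367.04;  relative error ≈ 13.23%.

Directly count primes up to 2930: π(2930) = 423. The PNT approximation gives 2930/ln(2930) ≈ 2930/7.98276 ≈ 367.04. Relative error (π(x) − x/ln(x)) / π(x) ≈ 13.23%; the approximation is known to undercount slightly (Li(x) is a better estimate).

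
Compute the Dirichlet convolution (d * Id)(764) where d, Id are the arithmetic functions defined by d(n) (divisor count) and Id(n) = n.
(d * Id)(764) = 2123

Divisors of 764: [1, 2, 4, 191, 382, 764]. For each d | 764:
  d = 1: d(1) · Id(764/1) = 1 · 764 = 764
  d = 2: d(2) · Id(764/2) = 2 · 382 = 764
  d = 4: d(4) · Id(764/4) = 3 · 191 = 573
  d = 191: d(191) · Id(764/191) = 2 · 4 = 8
  d = 382: d(382) · Id(764/382) = 4 · 2 = 8
  d = 764: d(764) · Id(764/764) = 6 · 1 = 6
Summing: (d * Id)(764) = 764 + 764 + 573 + 8 + 8 + 6 = 2123.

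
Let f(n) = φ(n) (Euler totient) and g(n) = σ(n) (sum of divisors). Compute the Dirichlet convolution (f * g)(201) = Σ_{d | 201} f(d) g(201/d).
(φ * σ)(201) = 804

Divisors of 201: [1, 3, 67, 201]. For each d | 201:
  d = 1: φ(1) · σ(201/1) = 1 · 272 = 272
  d = 3: φ(3) · σ(201/3) = 2 · 68 = 136
  d = 67: φ(67) · σ(201/67) = 66 · 4 = 264
  d = 201: φ(201) · σ(201/201) = 132 · 1 = 132
Summing: (φ * σ)(201) = 272 + 136 + 264 + 132 = 804.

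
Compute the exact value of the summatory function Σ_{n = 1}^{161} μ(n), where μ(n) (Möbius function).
Σ_{n ≤ 161} μ(n) = 1

Compute μ(n) for each 1 ≤ n ≤ 161: μ(1) = 1, μ(2) = -1, μ(3) = -1, μ(4) = 0, μ(5) = -1, μ(6) = 1, μ(7) = -1, μ(8) = 0, μ(9) = 0, μ(10) = 1, μ(11) = -1, μ(12) = 0, μ(13) = -1, μ(14) = 1, μ(15) = 1, μ(16) = 0, μ(17) = -1, μ(18) = 0, μ(19) = -1, μ(20) = 0, μ(21) = 1, μ(22) = 1, μ(23) = -1, μ(24) = 0, μ(25) = 0, μ(26) = 1, μ(27) = 0, μ(28) = 0, μ(29) = -1, μ(30) = -1, μ(31) = -1, μ(32) = 0, μ(33) = 1, μ(34) = 1, μ(35) = 1, μ(36) = 0, μ(37) = -1, μ(38) = 1, μ(39) = 1, μ(40) = 0, μ(41) = -1, μ(42) = -1, μ(43) = -1, μ(44) = 0, μ(45) = 0, μ(46) = 1, μ(47) = -1, μ(48) = 0, μ(49) = 0, μ(50) = 0, μ(51) = 1, μ(52) = 0, μ(53) = -1, μ(54) = 0, μ(55) = 1, μ(56) = 0, μ(57) = 1, μ(58) = 1, μ(59) = -1, μ(60) = 0, μ(61) = -1, μ(62) = 1, μ(63) = 0, μ(64) = 0, μ(65) = 1, μ(66) = -1, μ(67) = -1, μ(68) = 0, μ(69) = 1, μ(70) = -1, μ(71) = -1, μ(72) = 0, μ(73) = -1, μ(74) = 1, μ(75) = 0, μ(76) = 0, μ(77) = 1, μ(78) = -1, μ(79) = -1, μ(80) = 0, μ(81) = 0, μ(82) = 1, μ(83) = -1, μ(84) = 0, μ(85) = 1, μ(86) = 1, μ(87) = 1, μ(88) = 0, μ(89) = -1, μ(90) = 0, μ(91) = 1, μ(92) = 0, μ(93) = 1, μ(94) = 1, μ(95) = 1, μ(96) = 0, μ(97) = -1, μ(98) = 0, μ(99) = 0, μ(100) = 0, μ(101) = -1, μ(102) = -1, μ(103) = -1, μ(104) = 0, μ(105) = -1, μ(106) = 1, μ(107) = -1, μ(108) = 0, μ(109) = -1, μ(110) = -1, μ(111) = 1, μ(112) = 0, μ(113) = -1, μ(114) = -1, μ(115) = 1, μ(116) = 0, μ(117) = 0, μ(118) = 1, μ(119) = 1, μ(120) = 0, μ(121) = 0, μ(122) = 1, μ(123) = 1, μ(124) = 0, μ(125) = 0, μ(126) = 0, μ(127) = -1, μ(128) = 0, μ(129) = 1, μ(130) = -1, μ(131) = -1, μ(132) = 0, μ(133) = 1, μ(134) = 1, μ(135) = 0, μ(136) = 0, μ(137) = -1, μ(138) = -1, μ(139) = -1, μ(140) = 0, μ(141) = 1, μ(142) = 1, μ(143) = 1, μ(144) = 0, μ(145) = 1, μ(146) = 1, μ(147) = 0, μ(148) = 0, μ(149) = -1, μ(150) = 0, μ(151) = -1, μ(152) = 0, μ(153) = 0, μ(154) = -1, μ(155) = 1, μ(156) = 0, μ(157) = -1, μ(158) = 1, μ(159) = 1, μ(160) = 0, μ(161) = 1. Summing all 161 values: 1. (Mertens function M(x) = Σ_{n ≤ x} μ(n); on average M(x) should be small (PNT ⟺ M(x) = o(x)).)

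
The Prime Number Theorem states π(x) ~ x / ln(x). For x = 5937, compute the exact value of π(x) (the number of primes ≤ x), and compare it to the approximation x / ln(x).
π(5937) = 779;  x/ln(x) ≈ 683.28;  relative error ≈ 12.29%.

Directly count primes up to 5937: π(5937) = 779. The PNT approximation gives 5937/ln(5937) ≈ 5937/8.68896 ≈ 683.28. Relative error (π(x) − x/ln(x)) / π(x) ≈ 12.29%; the approximation is known to undercount slightly (Li(x) is a better estimate).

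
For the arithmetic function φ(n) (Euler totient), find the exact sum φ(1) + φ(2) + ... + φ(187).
Σ_{n ≤ 187} φ(n) = 10704

Compute φ(n) for each 1 ≤ n ≤ 187: φ(1) = 1, φ(2) = 1, φ(3) = 2, φ(4) = 2, φ(5) = 4, φ(6) = 2, φ(7) = 6, φ(8) = 4, φ(9) = 6, φ(10) = 4, φ(11) = 10, φ(12) = 4, φ(13) = 12, φ(14) = 6, φ(15) = 8, φ(16) = 8, φ(17) = 16, φ(18) = 6, φ(19) = 18, φ(20) = 8, φ(21) = 12, φ(22) = 10, φ(23) = 22, φ(24) = 8, φ(25) = 20, φ(26) = 12, φ(27) = 18, φ(28) = 12, φ(29) = 28, φ(30) = 8, φ(31) = 30, φ(32) = 16, φ(33) = 20, φ(34) = 16, φ(35) = 24, φ(36) = 12, φ(37) = 36, φ(38) = 18, φ(39) = 24, φ(40) = 16, φ(41) = 40, φ(42) = 12, φ(43) = 42, φ(44) = 20, φ(45) = 24, φ(46) = 22, φ(47) = 46, φ(48) = 16, φ(49) = 42, φ(50) = 20, φ(51) = 32, φ(52) = 24, φ(53) = 52, φ(54) = 18, φ(55) = 40, φ(56) = 24, φ(57) = 36, φ(58) = 28, φ(59) = 58, φ(60) = 16, φ(61) = 60, φ(62) = 30, φ(63) = 36, φ(64) = 32, φ(65) = 48, φ(66) = 20, φ(67) = 66, φ(68) = 32, φ(69) = 44, φ(70) = 24, φ(71) = 70, φ(72) = 24, φ(73) = 72, φ(74) = 36, φ(75) = 40, φ(76) = 36, φ(77) = 60, φ(78) = 24, φ(79) = 78, φ(80) = 32, φ(81) = 54, φ(82) = 40, φ(83) = 82, φ(84) = 24, φ(85) = 64, φ(86) = 42, φ(87) = 56, φ(88) = 40, φ(89) = 88, φ(90) = 24, φ(91) = 72, φ(92) = 44, φ(93) = 60, φ(94) = 46, φ(95) = 72, φ(96) = 32, φ(97) = 96, φ(98) = 42, φ(99) = 60, φ(100) = 40, φ(101) = 100, φ(102) = 32, φ(103) = 102, φ(104) = 48, φ(105) = 48, φ(106) = 52, φ(107) = 106, φ(108) = 36, φ(109) = 108, φ(110) = 40, φ(111) = 72, φ(112) = 48, φ(113) = 112, φ(114) = 36, φ(115) = 88, φ(116) = 56, φ(117) = 72, φ(118) = 58, φ(119) = 96, φ(120) = 32, φ(121) = 110, φ(122) = 60, φ(123) = 80, φ(124) = 60, φ(125) = 100, φ(126) = 36, φ(127) = 126, φ(128) = 64, φ(129) = 84, φ(130) = 48, φ(131) = 130, φ(132) = 40, φ(133) = 108, φ(134) = 66, φ(135) = 72, φ(136) = 64, φ(137) = 136, φ(138) = 44, φ(139) = 138, φ(140) = 48, φ(141) = 92, φ(142) = 70, φ(143) = 120, φ(144) = 48, φ(145) = 112, φ(146) = 72, φ(147) = 84, φ(148) = 72, φ(149) = 148, φ(150) = 40, φ(151) = 150, φ(152) = 72, φ(153) = 96, φ(154) = 60, φ(155) = 120, φ(156) = 48, φ(157) = 156, φ(158) = 78, φ(159) = 104, φ(160) = 64, φ(161) = 132, φ(162) = 54, φ(163) = 162, φ(164) = 80, φ(165) = 80, φ(166) = 82, φ(167) = 166, φ(168) = 48, φ(169) = 156, φ(170) = 64, φ(171) = 108, φ(172) = 84, φ(173) = 172, φ(174) = 56, φ(175) = 120, φ(176) = 80, φ(177) = 116, φ(178) = 88, φ(179) = 178, φ(180) = 48, φ(181) = 180, φ(182) = 72, φ(183) = 120, φ(184) = 88, φ(185) = 144, φ(186) = 60, φ(187) = 160. Summing all 187 values: 10704. (Average order: Σ_{n ≤ x} φ(n) ~ (3/π²) x². For x = 187, (3/π²)·187² ≈ 10629.30.)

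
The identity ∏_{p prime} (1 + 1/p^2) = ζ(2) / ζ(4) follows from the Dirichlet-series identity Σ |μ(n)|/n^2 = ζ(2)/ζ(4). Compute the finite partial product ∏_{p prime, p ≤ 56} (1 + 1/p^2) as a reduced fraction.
∏ = 5396954168104720000000000/3563579332076505044832837

The primes p ≤ 56 are [2, 3, 5, 7, 11, 13, 17, 19, 23, 29, 31, 37, 41, 43, 47, 53]. For each, (1 + 1/p^2) = (p^2 + 1)/p^2. Multiplying these fractions over p ∈ [2, 3, 5, 7, 11, 13, 17, 19, 23, 29, 31, 37, 41, 43, 47, 53] gives 5396954168104720000000000/3563579332076505044832837. (In the limit P → ∞ this tends to ζ(2)/ζ(4).)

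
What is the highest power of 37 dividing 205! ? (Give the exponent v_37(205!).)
v_37(205!) = 5

Legendre's formula: v_p(n!) = Σ_{k ≥ 1} ⌊n / p^k⌋. For p = 37, n = 205, the terms are:
  ⌊205/37^1⌋ = ⌊205/37⌋ = 5
(the next term ⌊205/37^2⌋ = 0, terminating the sum). Summing: v_37(205!) = 5 = 5.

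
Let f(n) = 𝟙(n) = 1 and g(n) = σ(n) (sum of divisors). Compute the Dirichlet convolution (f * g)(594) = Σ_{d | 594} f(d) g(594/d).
(𝟙 * σ)(594) = 3016

Divisors of 594: [1, 2, 3, 6, 9, 11, 18, 22, 27, 33, 54, 66, 99, 198, 297, 594]. For each d | 594:
  d = 1: 𝟙(1) · σ(594/1) = 1 · 1440 = 1440
  d = 2: 𝟙(2) · σ(594/2) = 1 · 480 = 480
  d = 3: 𝟙(3) · σ(594/3) = 1 · 468 = 468
  d = 6: 𝟙(6) · σ(594/6) = 1 · 156 = 156
  d = 9: 𝟙(9) · σ(594/9) = 1 · 144 = 144
  d = 11: 𝟙(11) · σ(594/11) = 1 · 120 = 120
  d = 18: 𝟙(18) · σ(594/18) = 1 · 48 = 48
  d = 22: 𝟙(22) · σ(594/22) = 1 · 40 = 40
  d = 27: 𝟙(27) · σ(594/27) = 1 · 36 = 36
  d = 33: 𝟙(33) · σ(594/33) = 1 · 39 = 39
  d = 54: 𝟙(54) · σ(594/54) = 1 · 12 = 12
  d = 66: 𝟙(66) · σ(594/66) = 1 · 13 = 13
  d = 99: 𝟙(99) · σ(594/99) = 1 · 12 = 12
  d = 198: 𝟙(198) · σ(594/198) = 1 · 4 = 4
  d = 297: 𝟙(297) · σ(594/297) = 1 · 3 = 3
  d = 594: 𝟙(594) · σ(594/594) = 1 · 1 = 1
Summing: (𝟙 * σ)(594) = 1440 + 480 + 468 + 156 + 144 + 120 + 48 + 40 + 36 + 39 + 12 + 13 + 12 + 4 + 3 + 1 = 3016.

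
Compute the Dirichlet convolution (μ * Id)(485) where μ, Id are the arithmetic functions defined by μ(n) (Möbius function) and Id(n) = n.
(μ * Id)(485) = 384

Divisors of 485: [1, 5, 97, 485]. For each d | 485:
  d = 1: μ(1) · Id(485/1) = 1 · 485 = 485
  d = 5: μ(5) · Id(485/5) = -1 · 97 = -97
  d = 97: μ(97) · Id(485/97) = -1 · 5 = -5
  d = 485: μ(485) · Id(485/485) = 1 · 1 = 1
Summing: (μ * Id)(485) = 485 + -97 + -5 + 1 = 384.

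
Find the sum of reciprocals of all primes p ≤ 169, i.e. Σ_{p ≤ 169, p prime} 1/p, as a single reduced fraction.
Σ 1/p = 1840793455149223796977553240989608507934961889604586193282330007699/962947420735983927056946215901134429196419130606213075415963491270

π(169) = 39, so the primes ≤ 169 are [2, 3, 5, 7, 11, 13, 17, 19, 23, 29, 31, 37, 41, 43, 47, 53, 59, 61, 67, 71, 73, 79, 83, 89, 97, 101, 103, 107, 109, 113, 127, 131, 137, 139, 149, 151, 157, 163, 167]. Summing 1/p over these primes: 1840793455149223796977553240989608507934961889604586193282330007699/962947420735983927056946215901134429196419130606213075415963491270 ≈ 1.9116. Mertens estimate ln ln(169) + 0.2615 ≈ 1.8966.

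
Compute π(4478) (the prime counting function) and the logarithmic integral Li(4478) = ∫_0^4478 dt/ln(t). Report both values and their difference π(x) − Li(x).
π(4478) = 607;  Li(4478) ≈ 622.60;  π(x) − Li(x) ≈ -15.60.

Direct count of primes ≤ 4478 gives π(4478) = 607. Numerical evaluation of the logarithmic integral gives Li(4478) ≈ 622.60. The difference π(x) − Li(x) ≈ -15.60 is typically negative for small/moderate x (Li(x) overestimates), though Littlewood's theorem shows this sign changes infinitely often.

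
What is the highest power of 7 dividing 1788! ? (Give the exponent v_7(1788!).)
v_7(1788!) = 296

Legendre's formula: v_p(n!) = Σ_{k ≥ 1} ⌊n / p^k⌋. For p = 7, n = 1788, the terms are:
  ⌊1788/7^1⌋ = ⌊1788/7⌋ = 255
  ⌊1788/7^2⌋ = ⌊1788/49⌋ = 36
  ⌊1788/7^3⌋ = ⌊1788/343⌋ = 5
(the next term ⌊1788/7^4⌋ = 0, terminating the sum). Summing: v_7(1788!) = 255 + 36 + 5 = 296.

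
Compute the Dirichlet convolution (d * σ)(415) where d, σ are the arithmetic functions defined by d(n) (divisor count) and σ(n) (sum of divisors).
(d * σ)(415) = 688

Divisors of 415: [1, 5, 83, 415]. For each d | 415:
  d = 1: d(1) · σ(415/1) = 1 · 504 = 504
  d = 5: d(5) · σ(415/5) = 2 · 84 = 168
  d = 83: d(83) · σ(415/83) = 2 · 6 = 12
  d = 415: d(415) · σ(415/415) = 4 · 1 = 4
Summing: (d * σ)(415) = 504 + 168 + 12 + 4 = 688.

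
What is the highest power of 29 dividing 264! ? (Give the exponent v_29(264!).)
v_29(264!) = 9

Legendre's formula: v_p(n!) = Σ_{k ≥ 1} ⌊n / p^k⌋. For p = 29, n = 264, the terms are:
  ⌊264/29^1⌋ = ⌊264/29⌋ = 9
(the next term ⌊264/29^2⌋ = 0, terminating the sum). Summing: v_29(264!) = 9 = 9.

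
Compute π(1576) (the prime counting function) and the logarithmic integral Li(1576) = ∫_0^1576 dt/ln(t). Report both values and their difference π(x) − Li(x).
π(1576) = 248;  Li(1576) ≈ 258.17;  π(x) − Li(x) ≈ -10.17.

Direct count of primes ≤ 1576 gives π(1576) = 248. Numerical evaluation of the logarithmic integral gives Li(1576) ≈ 258.17. The difference π(x) − Li(x) ≈ -10.17 is typically negative for small/moderate x (Li(x) overestimates), though Littlewood's theorem shows this sign changes infinitely often.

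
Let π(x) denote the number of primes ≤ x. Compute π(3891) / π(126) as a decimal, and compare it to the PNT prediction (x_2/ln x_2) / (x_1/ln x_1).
π(3891)/π(126) = 539/30 ≈ 17.9667;  PNT prediction ≈ 18.0669.

π(126) = 30 and π(3891) = 539, so π(3891)/π(126) ≈ 17.9667. The PNT-predicted ratio is (3891/ln(3891)) / (126/ln(126)) ≈ 18.0669. The two agree to within a few percent, as expected.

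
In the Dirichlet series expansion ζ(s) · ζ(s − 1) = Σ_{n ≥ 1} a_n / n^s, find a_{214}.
σ(214) = 324

In the product (Σ m^0/m^s)(Σ k / k^s) = Σ (Σ_{d | n} d) / n^s, the coefficient of 1/n^s is σ(n) = Σ_{d | n} d. For n = 214, divisors are [1, 2, 107, 214]; summing: σ(214) = 324.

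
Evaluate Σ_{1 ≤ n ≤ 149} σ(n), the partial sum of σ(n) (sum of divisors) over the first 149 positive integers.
Σ_{n ≤ 149} σ(n) = 18232

Compute σ(n) for each 1 ≤ n ≤ 149: σ(1) = 1, σ(2) = 3, σ(3) = 4, σ(4) = 7, σ(5) = 6, σ(6) = 12, σ(7) = 8, σ(8) = 15, σ(9) = 13, σ(10) = 18, σ(11) = 12, σ(12) = 28, σ(13) = 14, σ(14) = 24, σ(15) = 24, σ(16) = 31, σ(17) = 18, σ(18) = 39, σ(19) = 20, σ(20) = 42, σ(21) = 32, σ(22) = 36, σ(23) = 24, σ(24) = 60, σ(25) = 31, σ(26) = 42, σ(27) = 40, σ(28) = 56, σ(29) = 30, σ(30) = 72, σ(31) = 32, σ(32) = 63, σ(33) = 48, σ(34) = 54, σ(35) = 48, σ(36) = 91, σ(37) = 38, σ(38) = 60, σ(39) = 56, σ(40) = 90, σ(41) = 42, σ(42) = 96, σ(43) = 44, σ(44) = 84, σ(45) = 78, σ(46) = 72, σ(47) = 48, σ(48) = 124, σ(49) = 57, σ(50) = 93, σ(51) = 72, σ(52) = 98, σ(53) = 54, σ(54) = 120, σ(55) = 72, σ(56) = 120, σ(57) = 80, σ(58) = 90, σ(59) = 60, σ(60) = 168, σ(61) = 62, σ(62) = 96, σ(63) = 104, σ(64) = 127, σ(65) = 84, σ(66) = 144, σ(67) = 68, σ(68) = 126, σ(69) = 96, σ(70) = 144, σ(71) = 72, σ(72) = 195, σ(73) = 74, σ(74) = 114, σ(75) = 124, σ(76) = 140, σ(77) = 96, σ(78) = 168, σ(79) = 80, σ(80) = 186, σ(81) = 121, σ(82) = 126, σ(83) = 84, σ(84) = 224, σ(85) = 108, σ(86) = 132, σ(87) = 120, σ(88) = 180, σ(89) = 90, σ(90) = 234, σ(91) = 112, σ(92) = 168, σ(93) = 128, σ(94) = 144, σ(95) = 120, σ(96) = 252, σ(97) = 98, σ(98) = 171, σ(99) = 156, σ(100) = 217, σ(101) = 102, σ(102) = 216, σ(103) = 104, σ(104) = 210, σ(105) = 192, σ(106) = 162, σ(107) = 108, σ(108) = 280, σ(109) = 110, σ(110) = 216, σ(111) = 152, σ(112) = 248, σ(113) = 114, σ(114) = 240, σ(115) = 144, σ(116) = 210, σ(117) = 182, σ(118) = 180, σ(119) = 144, σ(120) = 360, σ(121) = 133, σ(122) = 186, σ(123) = 168, σ(124) = 224, σ(125) = 156, σ(126) = 312, σ(127) = 128, σ(128) = 255, σ(129) = 176, σ(130) = 252, σ(131) = 132, σ(132) = 336, σ(133) = 160, σ(134) = 204, σ(135) = 240, σ(136) = 270, σ(137) = 138, σ(138) = 288, σ(139) = 140, σ(140) = 336, σ(141) = 192, σ(142) = 216, σ(143) = 168, σ(144) = 403, σ(145) = 180, σ(146) = 222, σ(147) = 228, σ(148) = 266, σ(149) = 150. Summing all 149 values: 18232. (Average order: Σ_{n ≤ x} σ(n) ~ (π²/12) x². For x = 149, (π²/12)·149² ≈ 18259.59.)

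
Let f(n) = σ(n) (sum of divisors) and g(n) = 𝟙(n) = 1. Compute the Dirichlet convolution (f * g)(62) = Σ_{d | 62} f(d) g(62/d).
(σ * 𝟙)(62) = 132

Divisors of 62: [1, 2, 31, 62]. For each d | 62:
  d = 1: σ(1) · 𝟙(62/1) = 1 · 1 = 1
  d = 2: σ(2) · 𝟙(62/2) = 3 · 1 = 3
  d = 31: σ(31) · 𝟙(62/31) = 32 · 1 = 32
  d = 62: σ(62) · 𝟙(62/62) = 96 · 1 = 96
Summing: (σ * 𝟙)(62) = 1 + 3 + 32 + 96 = 132.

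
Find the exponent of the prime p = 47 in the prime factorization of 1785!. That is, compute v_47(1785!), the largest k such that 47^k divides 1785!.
v_47(1785!) = 37

Legendre's formula: v_p(n!) = Σ_{k ≥ 1} ⌊n / p^k⌋. For p = 47, n = 1785, the terms are:
  ⌊1785/47^1⌋ = ⌊1785/47⌋ = 37
(the next term ⌊1785/47^2⌋ = 0, terminating the sum). Summing: v_47(1785!) = 37 = 37.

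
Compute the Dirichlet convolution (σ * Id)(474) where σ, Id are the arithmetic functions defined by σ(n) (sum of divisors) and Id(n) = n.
(σ * Id)(474) = 5565

Divisors of 474: [1, 2, 3, 6, 79, 158, 237, 474]. For each d | 474:
  d = 1: σ(1) · Id(474/1) = 1 · 474 = 474
  d = 2: σ(2) · Id(474/2) = 3 · 237 = 711
  d = 3: σ(3) · Id(474/3) = 4 · 158 = 632
  d = 6: σ(6) · Id(474/6) = 12 · 79 = 948
  d = 79: σ(79) · Id(474/79) = 80 · 6 = 480
  d = 158: σ(158) · Id(474/158) = 240 · 3 = 720
  d = 237: σ(237) · Id(474/237) = 320 · 2 = 640
  d = 474: σ(474) · Id(474/474) = 960 · 1 = 960
Summing: (σ * Id)(474) = 474 + 711 + 632 + 948 + 480 + 720 + 640 + 960 = 5565.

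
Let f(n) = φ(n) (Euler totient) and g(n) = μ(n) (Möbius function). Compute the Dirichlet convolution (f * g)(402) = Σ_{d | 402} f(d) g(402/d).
(φ * μ)(402) = 0

Divisors of 402: [1, 2, 3, 6, 67, 134, 201, 402]. For each d | 402:
  d = 1: φ(1) · μ(402/1) = 1 · -1 = -1
  d = 2: φ(2) · μ(402/2) = 1 · 1 = 1
  d = 3: φ(3) · μ(402/3) = 2 · 1 = 2
  d = 6: φ(6) · μ(402/6) = 2 · -1 = -2
  d = 67: φ(67) · μ(402/67) = 66 · 1 = 66
  d = 134: φ(134) · μ(402/134) = 66 · -1 = -66
  d = 201: φ(201) · μ(402/201) = 132 · -1 = -132
  d = 402: φ(402) · μ(402/402) = 132 · 1 = 132
Summing: (φ * μ)(402) = -1 + 1 + 2 + -2 + 66 + -66 + -132 + 132 = 0.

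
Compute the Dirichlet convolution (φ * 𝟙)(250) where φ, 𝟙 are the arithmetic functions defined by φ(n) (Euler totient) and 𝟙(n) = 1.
(φ * 𝟙)(250) = 250

Divisors of 250: [1, 2, 5, 10, 25, 50, 125, 250]. For each d | 250:
  d = 1: φ(1) · 𝟙(250/1) = 1 · 1 = 1
  d = 2: φ(2) · 𝟙(250/2) = 1 · 1 = 1
  d = 5: φ(5) · 𝟙(250/5) = 4 · 1 = 4
  d = 10: φ(10) · 𝟙(250/10) = 4 · 1 = 4
  d = 25: φ(25) · 𝟙(250/25) = 20 · 1 = 20
  d = 50: φ(50) · 𝟙(250/50) = 20 · 1 = 20
  d = 125: φ(125) · 𝟙(250/125) = 100 · 1 = 100
  d = 250: φ(250) · 𝟙(250/250) = 100 · 1 = 100
Summing: (φ * 𝟙)(250) = 1 + 1 + 4 + 4 + 20 + 20 + 100 + 100 = 250.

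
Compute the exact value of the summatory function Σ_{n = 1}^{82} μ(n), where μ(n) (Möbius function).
Σ_{n ≤ 82} μ(n) = -3

Compute μ(n) for each 1 ≤ n ≤ 82: μ(1) = 1, μ(2) = -1, μ(3) = -1, μ(4) = 0, μ(5) = -1, μ(6) = 1, μ(7) = -1, μ(8) = 0, μ(9) = 0, μ(10) = 1, μ(11) = -1, μ(12) = 0, μ(13) = -1, μ(14) = 1, μ(15) = 1, μ(16) = 0, μ(17) = -1, μ(18) = 0, μ(19) = -1, μ(20) = 0, μ(21) = 1, μ(22) = 1, μ(23) = -1, μ(24) = 0, μ(25) = 0, μ(26) = 1, μ(27) = 0, μ(28) = 0, μ(29) = -1, μ(30) = -1, μ(31) = -1, μ(32) = 0, μ(33) = 1, μ(34) = 1, μ(35) = 1, μ(36) = 0, μ(37) = -1, μ(38) = 1, μ(39) = 1, μ(40) = 0, μ(41) = -1, μ(42) = -1, μ(43) = -1, μ(44) = 0, μ(45) = 0, μ(46) = 1, μ(47) = -1, μ(48) = 0, μ(49) = 0, μ(50) = 0, μ(51) = 1, μ(52) = 0, μ(53) = -1, μ(54) = 0, μ(55) = 1, μ(56) = 0, μ(57) = 1, μ(58) = 1, μ(59) = -1, μ(60) = 0, μ(61) = -1, μ(62) = 1, μ(63) = 0, μ(64) = 0, μ(65) = 1, μ(66) = -1, μ(67) = -1, μ(68) = 0, μ(69) = 1, μ(70) = -1, μ(71) = -1, μ(72) = 0, μ(73) = -1, μ(74) = 1, μ(75) = 0, μ(76) = 0, μ(77) = 1, μ(78) = -1, μ(79) = -1, μ(80) = 0, μ(81) = 0, μ(82) = 1. Summing all 82 values: -3. (Mertens function M(x) = Σ_{n ≤ x} μ(n); on average M(x) should be small (PNT ⟺ M(x) = o(x)).)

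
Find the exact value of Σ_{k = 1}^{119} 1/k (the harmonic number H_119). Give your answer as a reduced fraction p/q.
H_119 = 93164933029543732588289222815367988877515840444049/17379782769567790172972927968296006432665936992320

Direct summation: H_119 = 1 + 1/2 + ... + 1/119. The least common denominator is lcm(1, ..., 119) = 955888052326228459513511038256280353796626534577600; over this denominator the numerator is 955888052326228459513511038256280353796626534577600 + 477944026163114229756755519128140176898313267288800 + 318629350775409486504503679418760117932208844859200 + 238972013081557114878377759564070088449156633644400 + 191177610465245691902702207651256070759325306915520 + 159314675387704743252251839709380058966104422429600 + 136555436046604065644787291179468621970946647796800 + 119486006540778557439188879782035044224578316822200 + 106209783591803162168167893139586705977402948286400 + 95588805232622845951351103825628035379662653457760 + 86898913847838950864864639841480032163329684961600 + 79657337693852371626125919854690029483052211214800 + 73529850178940650731808541404329257984355887275200 + 68277718023302032822393645589734310985473323898400 + 63725870155081897300900735883752023586441768971840 + 59743003270389278719594439891017522112289158411100 + 56228708960366379971383002250369432576272149092800 + 53104891795901581084083946569793352988701474143200 + 50309897490854129448079528329277913357717186030400 + 47794402616311422975675551912814017689831326728880 + 45518478682201355214929097059822873990315549265600 + 43449456923919475432432319920740016081664842480800 + 41560350101140367804935262532881754512896805851200 + 39828668846926185813062959927345014741526105607400 + 38235522093049138380540441530251214151865061383104 + 36764925089470325365904270702164628992177943637600 + 35403261197267720722722631046528901992467649428800 + 34138859011651016411196822794867155492736661949200 + 32961656976766498603914173732975184613676777054400 + 31862935077540948650450367941876011793220884485920 + 30835098462136401919790678653428398509568597889600 + 29871501635194639359797219945508761056144579205550 + 28966304615946316954954879947160010721109894987200 + 28114354480183189985691501125184716288136074546400 + 27311087209320813128957458235893724394189329559360 + 26552445897950790542041973284896676494350737071600 + 25834812225033201608473271304223793345854771204800 + 25154948745427064724039764164638956678858593015200 + 24509950059646883577269513801443085994785295758400 + 23897201308155711487837775956407008844915663364440 + 23314342739664108768622220445275130580405525233600 + 22759239341100677607464548529911436995157774632800 + 22229954705261126965430489261773961716200617083200 + 21724728461959737716216159960370008040832421240400 + 21241956718360632433633578627917341195480589657280 + 20780175050570183902467631266440877256448402925600 + 20338043666515499138585341239495326676523968820800 + 19914334423463092906531479963672507370763052803700 + 19507919435229152234969613025638374567278092542400 + 19117761046524569190270220765125607075932530691552 + 18742902986788793323794334083456477525424049697600 + 18382462544735162682952135351082314496088971818800 + 18035623628796763387047378080307176486728802539200 + 17701630598633860361361315523264450996233824714400 + 17379782769567790172972927968296006432665936992320 + 17069429505825508205598411397433577746368330974600 + 16769965830284709816026509443092637785905728676800 + 16480828488383249301957086866487592306838388527200 + 16201492412308956940906966750106446674519093806400 + 15931467538770474325225183970938005896610442242960 + 15670295939774237041205098987807874652403713681600 + 15417549231068200959895339326714199254784298944800 + 15172826227400451738309699019940957996771849755200 + 14935750817597319679898609972754380528072289602775 + 14705970035788130146361708280865851596871177455040 + 14483152307973158477477439973580005360554947493600 + 14266985855615350141992702063526572444725769172800 + 14057177240091594992845750562592358144068037273200 + 13853450033713455934978420844293918170965601950400 + 13655543604660406564478729117946862197094664779680 + 13463212004594767035401563919102540194318683585600 + 13276222948975395271020986642448338247175368535800 + 13094356881181211774157685455565484298583925131200 + 12917406112516600804236635652111896672927385602400 + 12745174031016379460180147176750404717288353794368 + 12577474372713532362019882082319478339429296507600 + 12414130549691278694980662834497147451904240708800 + 12254975029823441788634756900721542997392647879200 + 12099848763623145057133051117168105744261095374400 + 11948600654077855743918887978203504422457831682220 + 11801087065755906907574210348842967330822549809600 + 11657171369832054384311110222637565290202762616800 + 11516723522002752524259169135617835587911163067200 + 11379619670550338803732274264955718497578887316400 + 11245741792073275994276600450073886515254429818560 + 11114977352630563482715244630886980858100308541600 + 10987218992255499534638057910991728204558925684800 + 10862364230979868858108079980185004020416210620200 + 10740315194676724264196753238834610716816028478400 + 10620978359180316216816789313958670597740294828640 + 10504264311277235818829791629189893997765126753600 + 10390087525285091951233815633220438628224201462800 + 10278366154045467306596892884476132836522865963200 + 10169021833257749569292670619747663338261984410400 + 10061979498170825889615905665855582671543437206080 + 9957167211731546453265739981836253685381526401850 + 9854516003363179994984649878930725296872438500800 + 9753959717614576117484806512819187283639046271200 + 9655434871982105651651626649053336907036631662400 + 9558880523262284595135110382562803537966265345776 + 9464238141843846133797138992636439146501252817600 + 9371451493394396661897167041728238762712024848800 + 9280466527439111257412728526760003434918704219200 + 9191231272367581341476067675541157248044485909400 + 9103695736440271042985819411964574798063109853120 + 9017811814398381693523689040153588243364401269600 + 8933533199310546350593561105198881811183425556800 + 8850815299316930180680657761632225498116912357200 + 8769615158956224399206523286754865631161711326400 + 8689891384783895086486463984148003216332968496160 + 8611604075011067202824423768074597781951590401600 + 8534714752912754102799205698716788873184165487300 + 8459186303771933270031071135011330564571916235200 + 8384982915142354908013254721546318892952864338400 + 8312070020228073560987052506576350902579361170240 + 8240414244191624650978543433243796153419194263600 + 8169983353215627859089837933814361998261765252800 + 8100746206154478470453483375053223337259546903200 + 8032672708623768567340428892909918939467449870400 = 5124071316624905292355907254845239388263371224422695, so H_119 = 5124071316624905292355907254845239388263371224422695/955888052326228459513511038256280353796626534577600; reducing by gcd(5124071316624905292355907254845239388263371224422695, 955888052326228459513511038256280353796626534577600) = 55 gives 93164933029543732588289222815367988877515840444049/17379782769567790172972927968296006432665936992320 ≈ 5.36053. (The PNT-adjacent estimate ln(119) + γ ≈ 5.35634 matches within O(1/n).)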